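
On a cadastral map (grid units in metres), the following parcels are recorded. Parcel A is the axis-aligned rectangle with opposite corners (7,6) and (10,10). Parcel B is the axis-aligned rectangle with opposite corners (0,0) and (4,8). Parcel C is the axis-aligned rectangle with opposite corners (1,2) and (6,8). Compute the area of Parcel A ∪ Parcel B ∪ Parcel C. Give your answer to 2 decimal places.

By inclusion–exclusion:
Individual areas: |Parcel A| = 12, |Parcel B| = 32, |Parcel C| = 30.
|Parcel A∩Parcel B| = 0 (no overlap).
|Parcel A∩Parcel C| = 0 (no overlap).
|Parcel B∩Parcel C|: x∈[1,4], y∈[2,8] → 3·6 = 18.
|Parcel A∩Parcel B∩Parcel C| = 0.
|Parcel A ∪ Parcel B ∪ Parcel C| = 74 − 18 + 0 = 56.00.

56.00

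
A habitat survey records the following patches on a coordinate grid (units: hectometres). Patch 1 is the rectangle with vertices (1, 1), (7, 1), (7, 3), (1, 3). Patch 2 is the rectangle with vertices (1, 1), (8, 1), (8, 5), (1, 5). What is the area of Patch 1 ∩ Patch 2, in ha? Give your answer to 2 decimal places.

|Patch 1∩Patch 2|: x∈[1,7], y∈[1,3] → 6·2 = 12.

12.00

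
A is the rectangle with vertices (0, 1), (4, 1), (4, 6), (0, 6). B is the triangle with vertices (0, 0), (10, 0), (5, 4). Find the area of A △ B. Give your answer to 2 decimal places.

33.95

|A| = 20, |B| = 20, |A∩B| = 3.025.
|A △ B| = |A| + |B| − 2·|A∩B| = 20 + 20 − 6.05 = 33.95.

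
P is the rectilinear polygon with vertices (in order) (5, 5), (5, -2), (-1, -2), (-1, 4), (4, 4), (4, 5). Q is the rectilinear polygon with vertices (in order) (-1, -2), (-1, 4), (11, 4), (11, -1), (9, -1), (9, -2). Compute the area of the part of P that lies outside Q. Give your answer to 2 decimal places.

|P| = 37, |P∩Q| = 36.
|P ∖ Q| = |P| − |P∩Q| = 37 − 36 = 1.00.

1.00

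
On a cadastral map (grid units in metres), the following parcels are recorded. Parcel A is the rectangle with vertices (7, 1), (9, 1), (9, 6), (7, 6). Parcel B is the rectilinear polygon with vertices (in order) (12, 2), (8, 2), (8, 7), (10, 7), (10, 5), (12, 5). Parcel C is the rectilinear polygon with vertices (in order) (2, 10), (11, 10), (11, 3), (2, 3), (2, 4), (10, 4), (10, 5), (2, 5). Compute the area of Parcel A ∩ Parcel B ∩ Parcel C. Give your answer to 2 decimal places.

2.00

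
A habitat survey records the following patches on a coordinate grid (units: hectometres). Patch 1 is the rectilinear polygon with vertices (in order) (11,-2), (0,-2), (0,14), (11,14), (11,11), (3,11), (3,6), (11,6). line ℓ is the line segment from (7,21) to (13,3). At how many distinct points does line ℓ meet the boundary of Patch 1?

The segment meets the boundary at (10.333,11), (9.333,14).

2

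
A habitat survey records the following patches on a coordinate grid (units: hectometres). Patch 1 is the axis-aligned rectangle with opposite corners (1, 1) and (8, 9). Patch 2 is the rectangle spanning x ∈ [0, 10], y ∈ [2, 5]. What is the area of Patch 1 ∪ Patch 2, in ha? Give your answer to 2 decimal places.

65.00

By inclusion–exclusion:
Individual areas: |Patch 1| = 56, |Patch 2| = 30.
|Patch 1∩Patch 2|: x∈[1,8], y∈[2,5] → 7·3 = 21.
|Patch 1 ∪ Patch 2| = 86 − 21 = 65.00.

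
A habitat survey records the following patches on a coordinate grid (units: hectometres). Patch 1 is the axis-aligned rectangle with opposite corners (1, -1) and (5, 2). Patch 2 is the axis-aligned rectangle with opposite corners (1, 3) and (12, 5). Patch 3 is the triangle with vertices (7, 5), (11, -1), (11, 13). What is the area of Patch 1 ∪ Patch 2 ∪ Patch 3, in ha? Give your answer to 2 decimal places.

By inclusion–exclusion:
Individual areas: |Patch 1| = 12, |Patch 2| = 22, |Patch 3| = 28.
|Patch 1∩Patch 2| = 0 (no overlap).
|Patch 1∩Patch 3| = 0.
|Patch 2∩Patch 3| = 6.6667.
|Patch 1∩Patch 2∩Patch 3| = 0.
|Patch 1 ∪ Patch 2 ∪ Patch 3| = 62 − 6.6667 + 0 = 55.33.

55.33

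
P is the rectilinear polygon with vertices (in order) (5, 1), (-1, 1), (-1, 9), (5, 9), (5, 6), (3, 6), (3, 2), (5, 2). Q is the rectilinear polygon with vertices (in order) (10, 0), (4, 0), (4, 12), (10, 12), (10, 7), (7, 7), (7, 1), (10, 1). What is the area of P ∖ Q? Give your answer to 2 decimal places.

|P| = 40, |P∩Q| = 4.
|P ∖ Q| = |P| − |P∩Q| = 40 − 4 = 36.00.

36.00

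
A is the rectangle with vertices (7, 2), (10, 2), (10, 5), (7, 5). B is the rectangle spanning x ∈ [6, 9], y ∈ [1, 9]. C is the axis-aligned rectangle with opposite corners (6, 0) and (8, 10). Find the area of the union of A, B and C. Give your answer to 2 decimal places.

By inclusion–exclusion:
Individual areas: |A| = 9, |B| = 24, |C| = 20.
|A∩B|: x∈[7,9], y∈[2,5] → 2·3 = 6.
|A∩C|: x∈[7,8], y∈[2,5] → 1·3 = 3.
|B∩C|: x∈[6,8], y∈[1,9] → 2·8 = 16.
|A∩B∩C| = 3.
|A ∪ B ∪ C| = 53 − 25 + 3 = 31.00.

31.00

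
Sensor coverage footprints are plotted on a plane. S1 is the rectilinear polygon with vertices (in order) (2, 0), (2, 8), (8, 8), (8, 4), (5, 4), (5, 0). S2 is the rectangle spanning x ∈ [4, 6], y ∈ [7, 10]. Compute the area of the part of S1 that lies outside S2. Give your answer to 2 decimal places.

34.00

|S1| = 36, |S1∩S2| = 2.
|S1 ∖ S2| = |S1| − |S1∩S2| = 36 − 2 = 34.00.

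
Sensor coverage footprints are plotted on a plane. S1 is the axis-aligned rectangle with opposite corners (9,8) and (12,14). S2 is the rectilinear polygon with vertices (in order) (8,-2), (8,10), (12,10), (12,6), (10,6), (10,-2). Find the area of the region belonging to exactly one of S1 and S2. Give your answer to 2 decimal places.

38.00

|S1| = 18, |S2| = 32, |S1∩S2| = 6.
|S1 △ S2| = |S1| + |S2| − 2·|S1∩S2| = 18 + 32 − 12 = 38.00.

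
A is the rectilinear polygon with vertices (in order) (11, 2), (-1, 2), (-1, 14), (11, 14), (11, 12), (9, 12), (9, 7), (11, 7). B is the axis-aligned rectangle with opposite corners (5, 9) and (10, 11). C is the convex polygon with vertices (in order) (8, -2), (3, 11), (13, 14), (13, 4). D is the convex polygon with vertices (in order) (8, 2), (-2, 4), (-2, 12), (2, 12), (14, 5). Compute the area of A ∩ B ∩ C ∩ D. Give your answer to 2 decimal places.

The intersection is the polygon with vertices (5,10.25), (7.143,9), (5,9).
By the shoelace formula its area is 1.34.

1.34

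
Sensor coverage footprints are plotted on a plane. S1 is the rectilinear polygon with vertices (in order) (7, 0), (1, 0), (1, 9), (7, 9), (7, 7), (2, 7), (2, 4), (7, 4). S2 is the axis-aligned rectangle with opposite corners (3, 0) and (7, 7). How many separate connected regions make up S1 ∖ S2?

1

S1 ∖ S2 is a single connected region.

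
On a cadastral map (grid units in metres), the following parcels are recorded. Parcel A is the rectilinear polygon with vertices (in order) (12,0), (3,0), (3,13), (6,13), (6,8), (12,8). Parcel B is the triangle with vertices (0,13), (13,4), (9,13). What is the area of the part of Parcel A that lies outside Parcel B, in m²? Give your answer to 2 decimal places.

|Parcel A| = 87, |Parcel A∩Parcel B| = 16.5673.
|Parcel A ∖ Parcel B| = |Parcel A| − |Parcel A∩Parcel B| = 87 − 16.5673 = 70.43.

70.43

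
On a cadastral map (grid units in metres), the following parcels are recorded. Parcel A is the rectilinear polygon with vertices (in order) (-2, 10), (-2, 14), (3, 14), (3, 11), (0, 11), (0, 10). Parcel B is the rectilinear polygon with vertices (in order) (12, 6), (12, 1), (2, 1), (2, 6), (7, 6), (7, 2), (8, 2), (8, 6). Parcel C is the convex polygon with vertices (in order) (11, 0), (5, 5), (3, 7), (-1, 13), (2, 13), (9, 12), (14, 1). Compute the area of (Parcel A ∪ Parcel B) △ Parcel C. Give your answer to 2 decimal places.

94.84

|Parcel A ∪ Parcel B| = 63.
|(Parcel A ∪ Parcel B) ∩ Parcel C| = 29.3301.
|(Parcel A ∪ Parcel B) △ Parcel C| = 63 + 90.5 − 58.6602 = 94.84.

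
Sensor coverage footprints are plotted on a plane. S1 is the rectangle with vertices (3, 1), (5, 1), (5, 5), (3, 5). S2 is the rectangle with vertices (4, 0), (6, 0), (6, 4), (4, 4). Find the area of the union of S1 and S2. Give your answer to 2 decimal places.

By inclusion–exclusion:
Individual areas: |S1| = 8, |S2| = 8.
|S1∩S2|: x∈[4,5], y∈[1,4] → 1·3 = 3.
|S1 ∪ S2| = 16 − 3 = 13.00.

13.00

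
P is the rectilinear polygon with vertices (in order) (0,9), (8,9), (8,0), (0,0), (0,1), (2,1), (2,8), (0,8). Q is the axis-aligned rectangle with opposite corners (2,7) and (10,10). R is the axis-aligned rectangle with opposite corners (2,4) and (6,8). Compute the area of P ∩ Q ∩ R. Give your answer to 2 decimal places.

4.00

The intersection is the polygon with vertices (2,7), (2,8), (6,8), (6,7).
By the shoelace formula its area is 4.00.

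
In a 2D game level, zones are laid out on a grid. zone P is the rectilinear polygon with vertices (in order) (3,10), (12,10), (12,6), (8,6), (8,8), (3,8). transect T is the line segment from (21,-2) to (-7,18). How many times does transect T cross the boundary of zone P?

4

The segment meets the boundary at (4.2,10), (8,7.286), (7,8), (9.8,6).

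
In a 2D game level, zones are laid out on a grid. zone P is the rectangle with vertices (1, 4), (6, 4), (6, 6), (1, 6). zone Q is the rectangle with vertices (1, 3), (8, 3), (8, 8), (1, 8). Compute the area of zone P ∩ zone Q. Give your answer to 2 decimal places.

|zone P∩zone Q|: x∈[1,6], y∈[4,6] → 5·2 = 10.

10.00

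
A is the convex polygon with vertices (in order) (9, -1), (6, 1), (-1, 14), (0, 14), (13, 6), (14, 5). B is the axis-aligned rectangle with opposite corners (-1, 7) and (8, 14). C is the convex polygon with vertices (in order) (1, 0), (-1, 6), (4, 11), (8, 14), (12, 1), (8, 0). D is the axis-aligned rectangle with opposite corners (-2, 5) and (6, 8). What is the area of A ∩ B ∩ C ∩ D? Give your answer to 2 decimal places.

The intersection is the polygon with vertices (2.769,7), (2.231,8), (6,8), (6,7).
By the shoelace formula its area is 3.50.

3.50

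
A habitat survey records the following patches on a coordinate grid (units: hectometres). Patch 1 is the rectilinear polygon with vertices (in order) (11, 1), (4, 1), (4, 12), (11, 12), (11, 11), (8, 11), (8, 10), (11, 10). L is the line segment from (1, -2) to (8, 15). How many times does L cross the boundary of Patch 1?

2

The segment meets the boundary at (6.765,12), (4,5.286).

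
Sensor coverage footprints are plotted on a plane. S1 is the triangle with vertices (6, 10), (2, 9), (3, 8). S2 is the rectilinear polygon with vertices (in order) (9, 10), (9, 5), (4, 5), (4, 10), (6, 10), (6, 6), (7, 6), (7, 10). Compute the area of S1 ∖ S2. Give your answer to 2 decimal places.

1.67

|S1| = 2.5, |S1∩S2| = 0.8333.
|S1 ∖ S2| = |S1| − |S1∩S2| = 2.5 − 0.8333 = 1.67.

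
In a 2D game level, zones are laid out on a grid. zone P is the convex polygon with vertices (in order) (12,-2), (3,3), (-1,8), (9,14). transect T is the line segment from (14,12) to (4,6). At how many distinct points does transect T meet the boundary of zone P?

1

The segment meets the boundary at (9.843,9.506).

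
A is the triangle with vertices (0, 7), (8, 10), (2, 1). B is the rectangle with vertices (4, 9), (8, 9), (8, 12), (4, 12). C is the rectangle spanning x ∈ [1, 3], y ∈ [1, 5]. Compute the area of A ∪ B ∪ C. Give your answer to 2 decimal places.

40.25

By inclusion–exclusion:
Individual areas: |A| = 27, |B| = 12, |C| = 8.
|A∩B| = 1.
|A∩C| = 5.75.
|B∩C| = 0 (no overlap).
|A∩B∩C| = 0.
|A ∪ B ∪ C| = 47 − 6.75 + 0 = 40.25.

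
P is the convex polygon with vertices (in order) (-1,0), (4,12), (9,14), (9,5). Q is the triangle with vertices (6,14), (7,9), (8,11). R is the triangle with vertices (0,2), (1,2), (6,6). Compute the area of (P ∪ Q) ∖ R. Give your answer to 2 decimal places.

|P ∪ Q| = 70.2456.
|(P ∪ Q) ∩ R| = 2.
|(P ∪ Q) ∖ R| = 70.2456 − 2 = 68.25.

68.25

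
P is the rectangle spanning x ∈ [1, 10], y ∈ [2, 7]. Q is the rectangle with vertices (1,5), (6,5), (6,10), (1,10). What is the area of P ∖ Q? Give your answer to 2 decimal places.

35.00

|P∩Q|: x∈[1,6], y∈[5,7] → 5·2 = 10.
|P| = 45.
|P ∖ Q| = |P| − |P∩Q| = 45 − 10 = 35.00.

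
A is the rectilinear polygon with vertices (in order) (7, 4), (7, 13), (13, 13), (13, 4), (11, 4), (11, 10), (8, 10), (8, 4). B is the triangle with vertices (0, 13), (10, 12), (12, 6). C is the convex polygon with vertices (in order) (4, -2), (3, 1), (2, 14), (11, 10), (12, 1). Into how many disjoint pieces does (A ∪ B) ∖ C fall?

(A ∪ B) ∖ C splits into 2 disjoint pieces (area 1.0999, area 24.8403).

2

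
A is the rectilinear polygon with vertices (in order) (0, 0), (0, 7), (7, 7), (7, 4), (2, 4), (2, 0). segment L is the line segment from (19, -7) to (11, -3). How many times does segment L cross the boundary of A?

0

The segment lies entirely outside A and never meets its boundary.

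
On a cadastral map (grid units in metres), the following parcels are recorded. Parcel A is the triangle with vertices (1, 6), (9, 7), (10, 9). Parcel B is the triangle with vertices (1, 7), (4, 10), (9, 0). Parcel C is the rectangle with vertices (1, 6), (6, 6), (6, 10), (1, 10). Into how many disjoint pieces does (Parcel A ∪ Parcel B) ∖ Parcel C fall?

2

(Parcel A ∪ Parcel B) ∖ Parcel C splits into 2 disjoint pieces (area 4.8958, area 11.5714).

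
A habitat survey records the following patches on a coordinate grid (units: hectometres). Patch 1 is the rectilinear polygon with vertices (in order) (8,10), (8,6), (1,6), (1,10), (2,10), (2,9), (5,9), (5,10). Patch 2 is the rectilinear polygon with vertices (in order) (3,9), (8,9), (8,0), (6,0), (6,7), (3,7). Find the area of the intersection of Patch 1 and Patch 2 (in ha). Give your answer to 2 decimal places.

12.00

The intersection is the polygon with vertices (8,6), (6,6), (6,7), (3,7), (3,9), (5,9), (8,9).
By the shoelace formula its area is 12.00.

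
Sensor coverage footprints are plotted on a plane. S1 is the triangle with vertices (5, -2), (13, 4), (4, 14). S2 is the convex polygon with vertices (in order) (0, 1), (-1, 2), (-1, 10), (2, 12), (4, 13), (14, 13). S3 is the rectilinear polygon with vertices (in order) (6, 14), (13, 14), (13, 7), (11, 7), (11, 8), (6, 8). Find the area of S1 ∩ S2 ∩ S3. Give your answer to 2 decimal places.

The intersection is the polygon with vertices (8.167,8), (6,8), (6,11.778), (8.863,8.597).
By the shoelace formula its area is 6.05.

6.05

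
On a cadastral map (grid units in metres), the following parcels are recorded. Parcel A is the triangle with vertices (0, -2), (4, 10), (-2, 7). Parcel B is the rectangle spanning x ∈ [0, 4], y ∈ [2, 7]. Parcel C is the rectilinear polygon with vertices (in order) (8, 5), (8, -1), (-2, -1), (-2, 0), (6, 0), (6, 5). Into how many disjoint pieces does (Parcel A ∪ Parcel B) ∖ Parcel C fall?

2

(Parcel A ∪ Parcel B) ∖ Parcel C splits into 2 disjoint pieces (area 0.2778, area 38.0556).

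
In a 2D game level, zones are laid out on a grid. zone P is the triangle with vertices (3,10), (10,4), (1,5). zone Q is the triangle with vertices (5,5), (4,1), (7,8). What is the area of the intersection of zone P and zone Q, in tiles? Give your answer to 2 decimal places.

The intersection is the polygon with vertices (6.552,6.955), (5.5,4.5), (4.892,4.568), (5,5), (6.394,7.091).
By the shoelace formula its area is 1.27.

1.27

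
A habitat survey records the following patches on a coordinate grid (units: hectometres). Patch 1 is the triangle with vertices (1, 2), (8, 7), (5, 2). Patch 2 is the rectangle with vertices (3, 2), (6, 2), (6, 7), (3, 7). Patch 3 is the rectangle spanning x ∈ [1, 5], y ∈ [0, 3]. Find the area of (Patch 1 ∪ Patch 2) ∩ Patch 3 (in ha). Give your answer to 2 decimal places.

3.30

The region (Patch 1 ∪ Patch 2) ∩ Patch 3 is the polygon with vertices (3,2), (1,2), (2.4,3), (5,3), (5,2).
By the shoelace formula its area is 3.30.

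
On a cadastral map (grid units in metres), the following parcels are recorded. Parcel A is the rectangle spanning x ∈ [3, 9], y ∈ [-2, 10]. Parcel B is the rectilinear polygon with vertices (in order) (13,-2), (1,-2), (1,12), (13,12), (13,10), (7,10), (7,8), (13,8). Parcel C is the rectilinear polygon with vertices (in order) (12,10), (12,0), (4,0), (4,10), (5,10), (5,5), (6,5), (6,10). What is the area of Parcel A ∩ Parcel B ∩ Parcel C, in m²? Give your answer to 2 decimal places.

41.00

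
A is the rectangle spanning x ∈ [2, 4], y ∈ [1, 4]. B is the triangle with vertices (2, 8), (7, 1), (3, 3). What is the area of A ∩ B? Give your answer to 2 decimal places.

1.35

The intersection is the polygon with vertices (4,4), (4,2.5), (3,3), (2.8,4).
By the shoelace formula its area is 1.35.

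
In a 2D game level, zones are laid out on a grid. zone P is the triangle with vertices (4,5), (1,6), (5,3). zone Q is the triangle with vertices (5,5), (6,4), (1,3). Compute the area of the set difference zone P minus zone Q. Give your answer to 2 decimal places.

1.89

|zone P| = 2.5, |zone P∩zone Q| = 0.6086.
|zone P ∖ zone Q| = |zone P| − |zone P∩zone Q| = 2.5 − 0.6086 = 1.89.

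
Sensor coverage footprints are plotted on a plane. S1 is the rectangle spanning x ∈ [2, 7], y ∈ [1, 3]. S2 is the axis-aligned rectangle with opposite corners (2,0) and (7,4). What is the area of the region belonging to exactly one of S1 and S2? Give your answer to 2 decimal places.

|S1∩S2|: x∈[2,7], y∈[1,3] → 5·2 = 10.
|S1 △ S2| = |S1| + |S2| − 2·|S1∩S2| = 10 + 20 − 20 = 10.00.

10.00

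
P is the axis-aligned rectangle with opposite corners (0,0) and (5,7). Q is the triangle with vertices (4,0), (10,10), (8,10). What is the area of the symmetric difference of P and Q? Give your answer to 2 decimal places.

|P| = 35, |Q| = 10, |P∩Q| = 0.4167.
|P △ Q| = |P| + |Q| − 2·|P∩Q| = 35 + 10 − 0.8333 = 44.17.

44.17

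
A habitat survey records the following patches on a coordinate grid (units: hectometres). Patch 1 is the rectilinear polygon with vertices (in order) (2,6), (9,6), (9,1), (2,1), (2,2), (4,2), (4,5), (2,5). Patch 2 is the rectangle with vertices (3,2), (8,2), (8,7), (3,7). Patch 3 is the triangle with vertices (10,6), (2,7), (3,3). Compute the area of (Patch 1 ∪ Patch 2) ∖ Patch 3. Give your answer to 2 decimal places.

|Patch 1 ∪ Patch 2| = 37.
|(Patch 1 ∪ Patch 2) ∩ Patch 3| = 13.7232.
|(Patch 1 ∪ Patch 2) ∖ Patch 3| = 37 − 13.7232 = 23.28.

23.28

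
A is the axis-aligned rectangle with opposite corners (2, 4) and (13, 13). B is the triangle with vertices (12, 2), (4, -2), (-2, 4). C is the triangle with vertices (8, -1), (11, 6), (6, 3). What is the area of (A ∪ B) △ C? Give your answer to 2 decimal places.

|A ∪ B| = 135.
|(A ∪ B) ∩ C| = 8.0131.
|(A ∪ B) △ C| = 135 + 13 − 16.0262 = 131.97.

131.97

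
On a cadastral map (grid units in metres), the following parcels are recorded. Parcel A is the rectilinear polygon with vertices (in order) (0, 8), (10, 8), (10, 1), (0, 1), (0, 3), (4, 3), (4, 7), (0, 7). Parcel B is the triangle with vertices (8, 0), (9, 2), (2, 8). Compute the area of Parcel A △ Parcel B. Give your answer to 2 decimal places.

|Parcel A| = 54, |Parcel B| = 10, |Parcel A∩Parcel B| = 8.631.
|Parcel A △ Parcel B| = |Parcel A| + |Parcel B| − 2·|Parcel A∩Parcel B| = 54 + 10 − 17.2619 = 46.74.

46.74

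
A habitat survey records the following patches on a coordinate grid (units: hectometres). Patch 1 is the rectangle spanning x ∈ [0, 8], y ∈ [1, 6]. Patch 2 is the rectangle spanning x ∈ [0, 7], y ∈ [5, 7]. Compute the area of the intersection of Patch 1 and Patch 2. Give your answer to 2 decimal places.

|Patch 1∩Patch 2|: x∈[0,7], y∈[5,6] → 7·1 = 7.

7.00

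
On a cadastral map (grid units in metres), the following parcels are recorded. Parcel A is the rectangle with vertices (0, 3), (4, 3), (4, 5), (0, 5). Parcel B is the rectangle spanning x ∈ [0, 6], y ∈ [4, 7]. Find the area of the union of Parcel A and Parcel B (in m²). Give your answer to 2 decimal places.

By inclusion–exclusion:
Individual areas: |Parcel A| = 8, |Parcel B| = 18.
|Parcel A∩Parcel B|: x∈[0,4], y∈[4,5] → 4·1 = 4.
|Parcel A ∪ Parcel B| = 26 − 4 = 22.00.

22.00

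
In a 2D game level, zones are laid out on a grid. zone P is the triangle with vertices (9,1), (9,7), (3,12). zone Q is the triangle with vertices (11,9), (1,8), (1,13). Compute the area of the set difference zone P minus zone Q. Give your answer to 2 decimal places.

14.00

|zone P| = 18, |zone P∩zone Q| = 4.0012.
|zone P ∖ zone Q| = |zone P| − |zone P∩zone Q| = 18 − 4.0012 = 14.00.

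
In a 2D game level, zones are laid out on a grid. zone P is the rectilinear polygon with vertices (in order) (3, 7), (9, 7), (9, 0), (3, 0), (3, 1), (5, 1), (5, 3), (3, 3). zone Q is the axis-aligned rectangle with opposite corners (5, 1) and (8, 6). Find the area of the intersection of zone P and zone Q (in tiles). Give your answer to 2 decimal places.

The intersection is the polygon with vertices (5,3), (5,6), (8,6), (8,1), (5,1).
By the shoelace formula its area is 15.00.

15.00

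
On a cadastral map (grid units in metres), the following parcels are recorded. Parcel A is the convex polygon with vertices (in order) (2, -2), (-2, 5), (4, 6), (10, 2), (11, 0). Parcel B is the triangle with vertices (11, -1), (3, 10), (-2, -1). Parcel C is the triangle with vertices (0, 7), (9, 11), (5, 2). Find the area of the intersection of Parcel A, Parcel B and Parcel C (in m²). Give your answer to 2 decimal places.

8.93

The intersection is the polygon with vertices (4,6), (6.143,4.571), (5,2), (1.429,5.571).
By the shoelace formula its area is 8.93.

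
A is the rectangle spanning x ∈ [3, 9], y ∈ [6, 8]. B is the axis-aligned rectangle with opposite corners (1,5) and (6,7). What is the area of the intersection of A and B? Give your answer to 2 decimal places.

|A∩B|: x∈[3,6], y∈[6,7] → 3·1 = 3.

3.00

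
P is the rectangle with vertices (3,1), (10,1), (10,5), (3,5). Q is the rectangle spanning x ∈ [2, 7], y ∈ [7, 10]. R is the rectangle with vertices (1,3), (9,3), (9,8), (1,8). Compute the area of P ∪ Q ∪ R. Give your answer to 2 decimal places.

66.00

By inclusion–exclusion:
Individual areas: |P| = 28, |Q| = 15, |R| = 40.
|P∩Q| = 0 (no overlap).
|P∩R|: x∈[3,9], y∈[3,5] → 6·2 = 12.
|Q∩R|: x∈[2,7], y∈[7,8] → 5·1 = 5.
|P∩Q∩R| = 0.
|P ∪ Q ∪ R| = 83 − 17 + 0 = 66.00.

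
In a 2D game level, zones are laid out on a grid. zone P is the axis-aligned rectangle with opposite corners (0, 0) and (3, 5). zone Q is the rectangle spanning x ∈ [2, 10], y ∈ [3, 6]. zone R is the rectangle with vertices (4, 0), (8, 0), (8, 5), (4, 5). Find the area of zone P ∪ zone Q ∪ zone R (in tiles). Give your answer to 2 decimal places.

By inclusion–exclusion:
Individual areas: |zone P| = 15, |zone Q| = 24, |zone R| = 20.
|zone P∩zone Q|: x∈[2,3], y∈[3,5] → 1·2 = 2.
|zone P∩zone R| = 0 (no overlap).
|zone Q∩zone R|: x∈[4,8], y∈[3,5] → 4·2 = 8.
|zone P∩zone Q∩zone R| = 0.
|zone P ∪ zone Q ∪ zone R| = 59 − 10 + 0 = 49.00.

49.00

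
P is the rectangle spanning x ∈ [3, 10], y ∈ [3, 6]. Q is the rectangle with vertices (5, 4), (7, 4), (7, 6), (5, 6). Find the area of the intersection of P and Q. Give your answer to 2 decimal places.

4.00

|P∩Q|: x∈[5,7], y∈[4,6] → 2·2 = 4.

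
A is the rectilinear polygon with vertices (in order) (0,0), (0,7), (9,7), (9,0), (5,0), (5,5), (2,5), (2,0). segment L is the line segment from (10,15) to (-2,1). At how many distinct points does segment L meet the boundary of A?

The segment meets the boundary at (0,3.333), (3.143,7).

2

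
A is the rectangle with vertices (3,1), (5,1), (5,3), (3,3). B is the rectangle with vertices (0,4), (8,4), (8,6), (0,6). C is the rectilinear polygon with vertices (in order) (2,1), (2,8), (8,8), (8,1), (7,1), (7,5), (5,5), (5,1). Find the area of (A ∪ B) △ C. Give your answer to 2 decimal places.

|A ∪ B| = 20.
|(A ∪ B) ∩ C| = 14.
|(A ∪ B) △ C| = 20 + 34 − 28 = 26.00.

26.00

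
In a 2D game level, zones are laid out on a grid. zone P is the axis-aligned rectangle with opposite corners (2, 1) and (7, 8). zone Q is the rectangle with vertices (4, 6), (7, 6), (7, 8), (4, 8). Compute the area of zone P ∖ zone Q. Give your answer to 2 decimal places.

29.00

|zone P∩zone Q|: x∈[4,7], y∈[6,8] → 3·2 = 6.
|zone P| = 35.
|zone P ∖ zone Q| = |zone P| − |zone P∩zone Q| = 35 − 6 = 29.00.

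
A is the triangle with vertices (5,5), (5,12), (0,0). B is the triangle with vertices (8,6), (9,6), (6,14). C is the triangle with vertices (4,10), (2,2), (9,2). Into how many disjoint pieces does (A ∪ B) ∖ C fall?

3

(A ∪ B) ∖ C splits into 3 disjoint pieces (area 1.62, area 5.25, area 4).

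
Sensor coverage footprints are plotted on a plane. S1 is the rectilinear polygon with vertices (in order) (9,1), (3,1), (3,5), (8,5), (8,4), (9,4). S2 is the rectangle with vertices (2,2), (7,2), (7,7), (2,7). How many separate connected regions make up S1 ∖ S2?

1

S1 ∖ S2 is a single connected region.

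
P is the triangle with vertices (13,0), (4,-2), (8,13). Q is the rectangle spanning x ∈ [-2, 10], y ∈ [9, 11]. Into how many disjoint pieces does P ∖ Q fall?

2

P ∖ Q splits into 2 disjoint pieces (area 58.2897, area 1.3026).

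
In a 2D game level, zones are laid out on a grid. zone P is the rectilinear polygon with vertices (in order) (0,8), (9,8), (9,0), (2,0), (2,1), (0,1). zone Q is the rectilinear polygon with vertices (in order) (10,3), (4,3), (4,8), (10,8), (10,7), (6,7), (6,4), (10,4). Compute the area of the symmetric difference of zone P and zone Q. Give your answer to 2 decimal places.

|zone P| = 70, |zone Q| = 18, |zone P∩zone Q| = 16.
|zone P △ zone Q| = |zone P| + |zone Q| − 2·|zone P∩zone Q| = 70 + 18 − 32 = 56.00.

56.00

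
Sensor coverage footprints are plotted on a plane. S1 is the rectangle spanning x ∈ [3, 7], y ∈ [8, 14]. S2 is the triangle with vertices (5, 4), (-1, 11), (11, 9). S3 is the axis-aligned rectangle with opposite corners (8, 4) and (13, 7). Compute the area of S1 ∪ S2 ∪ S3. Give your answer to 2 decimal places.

By inclusion–exclusion:
Individual areas: |S1| = 24, |S2| = 36, |S3| = 15.
|S1∩S2| = 8.
|S1∩S3| = 0 (no overlap).
|S2∩S3| = 0.15.
|S1∩S2∩S3| = 0.
|S1 ∪ S2 ∪ S3| = 75 − 8.15 + 0 = 66.85.

66.85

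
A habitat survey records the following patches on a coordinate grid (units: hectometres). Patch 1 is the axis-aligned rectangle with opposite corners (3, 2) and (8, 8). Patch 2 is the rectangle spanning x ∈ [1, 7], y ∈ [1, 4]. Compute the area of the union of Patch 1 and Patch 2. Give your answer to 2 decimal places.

40.00

By inclusion–exclusion:
Individual areas: |Patch 1| = 30, |Patch 2| = 18.
|Patch 1∩Patch 2|: x∈[3,7], y∈[2,4] → 4·2 = 8.
|Patch 1 ∪ Patch 2| = 48 − 8 = 40.00.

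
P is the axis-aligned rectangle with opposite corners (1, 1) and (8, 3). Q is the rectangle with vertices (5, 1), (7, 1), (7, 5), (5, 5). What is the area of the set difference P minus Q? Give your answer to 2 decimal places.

10.00

|P∩Q|: x∈[5,7], y∈[1,3] → 2·2 = 4.
|P| = 14.
|P ∖ Q| = |P| − |P∩Q| = 14 − 4 = 10.00.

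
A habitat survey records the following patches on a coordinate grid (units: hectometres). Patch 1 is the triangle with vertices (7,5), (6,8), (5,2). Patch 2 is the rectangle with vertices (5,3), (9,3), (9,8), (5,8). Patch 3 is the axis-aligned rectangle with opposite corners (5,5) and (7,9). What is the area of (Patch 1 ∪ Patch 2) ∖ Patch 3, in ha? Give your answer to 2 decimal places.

|Patch 1 ∪ Patch 2| = 20.25.
|(Patch 1 ∪ Patch 2) ∩ Patch 3| = 6.
|(Patch 1 ∪ Patch 2) ∖ Patch 3| = 20.25 − 6 = 14.25.

14.25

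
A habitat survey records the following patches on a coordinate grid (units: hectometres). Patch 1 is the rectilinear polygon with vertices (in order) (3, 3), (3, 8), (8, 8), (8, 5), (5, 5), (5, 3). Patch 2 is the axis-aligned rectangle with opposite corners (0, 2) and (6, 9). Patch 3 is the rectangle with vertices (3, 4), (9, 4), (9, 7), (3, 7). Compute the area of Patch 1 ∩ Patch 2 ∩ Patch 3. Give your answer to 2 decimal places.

The intersection is the polygon with vertices (6,5), (5,5), (5,4), (3,4), (3,7), (6,7).
By the shoelace formula its area is 8.00.

8.00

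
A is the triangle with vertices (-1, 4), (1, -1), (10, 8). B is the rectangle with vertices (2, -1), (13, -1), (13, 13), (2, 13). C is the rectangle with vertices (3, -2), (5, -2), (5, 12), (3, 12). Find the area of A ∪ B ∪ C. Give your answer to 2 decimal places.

167.14

By inclusion–exclusion:
Individual areas: |A| = 31.5, |B| = 154, |C| = 28.
|A∩B| = 20.3636.
|A∩C| = 7.6364.
|B∩C|: x∈[3,5], y∈[-1,12] → 2·13 = 26.
|A∩B∩C| = 7.6364.
|A ∪ B ∪ C| = 213.5 − 54 + 7.6364 = 167.14.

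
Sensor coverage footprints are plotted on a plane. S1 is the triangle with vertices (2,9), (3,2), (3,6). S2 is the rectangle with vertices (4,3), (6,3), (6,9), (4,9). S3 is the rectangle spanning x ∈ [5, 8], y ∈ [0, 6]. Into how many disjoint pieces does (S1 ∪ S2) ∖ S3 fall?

2

(S1 ∪ S2) ∖ S3 splits into 2 disjoint pieces (area 2, area 9).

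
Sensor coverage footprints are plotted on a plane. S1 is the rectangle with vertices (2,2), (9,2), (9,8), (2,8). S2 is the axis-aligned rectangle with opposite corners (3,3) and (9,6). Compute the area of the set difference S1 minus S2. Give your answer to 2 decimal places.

24.00

|S1∩S2|: x∈[3,9], y∈[3,6] → 6·3 = 18.
|S1| = 42.
|S1 ∖ S2| = |S1| − |S1∩S2| = 42 − 18 = 24.00.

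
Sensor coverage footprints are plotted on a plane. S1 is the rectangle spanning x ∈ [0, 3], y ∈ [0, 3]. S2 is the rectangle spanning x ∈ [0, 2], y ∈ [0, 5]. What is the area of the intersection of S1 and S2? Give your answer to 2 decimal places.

6.00

|S1∩S2|: x∈[0,2], y∈[0,3] → 2·3 = 6.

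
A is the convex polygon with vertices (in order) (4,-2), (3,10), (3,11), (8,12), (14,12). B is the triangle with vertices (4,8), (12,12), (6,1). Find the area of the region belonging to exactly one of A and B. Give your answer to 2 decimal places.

43.50

|A| = 75.5, |B| = 32, |A∩B| = 32.
|A △ B| = |A| + |B| − 2·|A∩B| = 75.5 + 32 − 64 = 43.50.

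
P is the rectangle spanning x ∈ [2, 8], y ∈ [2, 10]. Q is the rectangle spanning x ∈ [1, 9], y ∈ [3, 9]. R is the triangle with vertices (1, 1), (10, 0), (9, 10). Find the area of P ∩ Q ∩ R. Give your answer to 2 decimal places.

The intersection is the polygon with vertices (2.778,3), (8,8.875), (8,3).
By the shoelace formula its area is 15.34.

15.34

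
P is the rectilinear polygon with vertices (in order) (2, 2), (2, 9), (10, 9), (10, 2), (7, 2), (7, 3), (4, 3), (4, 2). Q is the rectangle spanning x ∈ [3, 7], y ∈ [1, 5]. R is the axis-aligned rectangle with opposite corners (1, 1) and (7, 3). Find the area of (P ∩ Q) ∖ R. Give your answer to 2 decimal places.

|P ∩ Q| = 9.
|(P ∩ Q) ∩ R| = 1.
|(P ∩ Q) ∖ R| = 9 − 1 = 8.00.

8.00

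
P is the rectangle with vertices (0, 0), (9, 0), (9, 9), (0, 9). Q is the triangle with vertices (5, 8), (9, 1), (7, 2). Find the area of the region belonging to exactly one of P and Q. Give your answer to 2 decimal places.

|P| = 81, |Q| = 5, |P∩Q| = 5.
|P △ Q| = |P| + |Q| − 2·|P∩Q| = 81 + 5 − 10 = 76.00.

76.00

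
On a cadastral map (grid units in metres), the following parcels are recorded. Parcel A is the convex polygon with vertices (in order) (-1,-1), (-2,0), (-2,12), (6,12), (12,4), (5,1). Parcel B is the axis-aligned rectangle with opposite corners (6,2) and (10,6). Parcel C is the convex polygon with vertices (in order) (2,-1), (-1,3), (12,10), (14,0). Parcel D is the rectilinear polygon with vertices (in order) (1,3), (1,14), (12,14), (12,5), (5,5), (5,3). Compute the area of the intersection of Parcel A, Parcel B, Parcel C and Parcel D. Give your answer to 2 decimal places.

The intersection is the polygon with vertices (6,6), (10,6), (10,5), (6,5).
By the shoelace formula its area is 4.00.

4.00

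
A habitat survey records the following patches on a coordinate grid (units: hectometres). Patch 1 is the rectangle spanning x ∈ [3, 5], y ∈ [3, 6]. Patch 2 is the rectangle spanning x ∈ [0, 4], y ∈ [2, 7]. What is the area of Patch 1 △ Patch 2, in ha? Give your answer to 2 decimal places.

|Patch 1∩Patch 2|: x∈[3,4], y∈[3,6] → 1·3 = 3.
|Patch 1 △ Patch 2| = |Patch 1| + |Patch 2| − 2·|Patch 1∩Patch 2| = 6 + 20 − 6 = 20.00.

20.00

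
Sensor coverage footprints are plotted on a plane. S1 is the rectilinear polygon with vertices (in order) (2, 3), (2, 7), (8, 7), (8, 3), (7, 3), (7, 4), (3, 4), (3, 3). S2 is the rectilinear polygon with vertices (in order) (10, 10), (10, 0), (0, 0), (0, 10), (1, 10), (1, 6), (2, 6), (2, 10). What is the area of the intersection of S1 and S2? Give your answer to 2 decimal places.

20.00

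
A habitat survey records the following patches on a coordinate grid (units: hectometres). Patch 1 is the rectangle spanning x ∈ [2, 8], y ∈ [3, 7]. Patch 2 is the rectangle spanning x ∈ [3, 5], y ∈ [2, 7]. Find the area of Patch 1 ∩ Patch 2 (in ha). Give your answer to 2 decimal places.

8.00

|Patch 1∩Patch 2|: x∈[3,5], y∈[3,7] → 2·4 = 8.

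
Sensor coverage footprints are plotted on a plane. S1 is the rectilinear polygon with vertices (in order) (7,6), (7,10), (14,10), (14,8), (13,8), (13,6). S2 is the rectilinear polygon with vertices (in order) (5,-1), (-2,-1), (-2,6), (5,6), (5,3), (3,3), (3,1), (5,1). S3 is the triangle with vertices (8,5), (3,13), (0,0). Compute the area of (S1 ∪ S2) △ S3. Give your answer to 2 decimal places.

81.23

|S1 ∪ S2| = 71.
|(S1 ∪ S2) ∩ S3| = 17.1337.
|(S1 ∪ S2) △ S3| = 71 + 44.5 − 34.2673 = 81.23.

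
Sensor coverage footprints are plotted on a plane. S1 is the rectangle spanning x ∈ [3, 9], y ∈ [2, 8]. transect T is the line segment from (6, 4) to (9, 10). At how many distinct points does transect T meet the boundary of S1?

The segment meets the boundary at (8,8).

1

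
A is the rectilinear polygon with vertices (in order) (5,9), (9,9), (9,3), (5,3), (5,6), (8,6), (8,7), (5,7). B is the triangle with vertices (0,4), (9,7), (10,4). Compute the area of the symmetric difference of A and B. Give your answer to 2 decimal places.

|A| = 21, |B| = 15, |A∩B| = 8.6667.
|A △ B| = |A| + |B| − 2·|A∩B| = 21 + 15 − 17.3333 = 18.67.

18.67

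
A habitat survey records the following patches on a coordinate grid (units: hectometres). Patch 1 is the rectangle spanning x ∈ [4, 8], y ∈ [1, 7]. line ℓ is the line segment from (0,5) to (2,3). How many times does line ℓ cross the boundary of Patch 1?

0

The segment lies entirely outside Patch 1 and never meets its boundary.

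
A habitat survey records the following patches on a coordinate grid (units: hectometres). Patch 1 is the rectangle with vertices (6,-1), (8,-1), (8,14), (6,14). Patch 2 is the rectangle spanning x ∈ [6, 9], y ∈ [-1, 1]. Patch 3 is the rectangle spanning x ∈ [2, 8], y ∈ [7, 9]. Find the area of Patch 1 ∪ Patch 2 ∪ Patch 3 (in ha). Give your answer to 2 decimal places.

40.00

By inclusion–exclusion:
Individual areas: |Patch 1| = 30, |Patch 2| = 6, |Patch 3| = 12.
|Patch 1∩Patch 2|: x∈[6,8], y∈[-1,1] → 2·2 = 4.
|Patch 1∩Patch 3|: x∈[6,8], y∈[7,9] → 2·2 = 4.
|Patch 2∩Patch 3| = 0 (no overlap).
|Patch 1∩Patch 2∩Patch 3| = 0.
|Patch 1 ∪ Patch 2 ∪ Patch 3| = 48 − 8 + 0 = 40.00.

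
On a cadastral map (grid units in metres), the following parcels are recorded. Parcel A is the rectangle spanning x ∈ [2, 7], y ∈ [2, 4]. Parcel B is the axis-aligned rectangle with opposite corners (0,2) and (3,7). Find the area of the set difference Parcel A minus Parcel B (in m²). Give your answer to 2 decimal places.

8.00

|Parcel A∩Parcel B|: x∈[2,3], y∈[2,4] → 1·2 = 2.
|Parcel A| = 10.
|Parcel A ∖ Parcel B| = |Parcel A| − |Parcel A∩Parcel B| = 10 − 2 = 8.00.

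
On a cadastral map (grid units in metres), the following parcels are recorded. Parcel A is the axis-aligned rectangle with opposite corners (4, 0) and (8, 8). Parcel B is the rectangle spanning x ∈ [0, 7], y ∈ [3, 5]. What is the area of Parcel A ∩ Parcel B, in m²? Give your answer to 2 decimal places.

6.00

|Parcel A∩Parcel B|: x∈[4,7], y∈[3,5] → 3·2 = 6.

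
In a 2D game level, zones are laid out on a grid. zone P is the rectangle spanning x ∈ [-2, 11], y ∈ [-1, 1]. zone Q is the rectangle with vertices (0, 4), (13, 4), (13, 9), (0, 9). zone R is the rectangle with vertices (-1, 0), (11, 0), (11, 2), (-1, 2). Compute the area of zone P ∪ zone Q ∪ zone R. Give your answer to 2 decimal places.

103.00

By inclusion–exclusion:
Individual areas: |zone P| = 26, |zone Q| = 65, |zone R| = 24.
|zone P∩zone Q| = 0 (no overlap).
|zone P∩zone R|: x∈[-1,11], y∈[0,1] → 12·1 = 12.
|zone Q∩zone R| = 0 (no overlap).
|zone P∩zone Q∩zone R| = 0.
|zone P ∪ zone Q ∪ zone R| = 115 − 12 + 0 = 103.00.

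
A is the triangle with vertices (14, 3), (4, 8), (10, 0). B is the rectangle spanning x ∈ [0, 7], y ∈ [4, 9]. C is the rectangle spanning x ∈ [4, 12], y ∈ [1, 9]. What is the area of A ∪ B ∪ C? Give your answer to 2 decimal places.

By inclusion–exclusion:
Individual areas: |A| = 25, |B| = 35, |C| = 64.
|A∩B| = 3.75.
|A∩C| = 21.4583.
|B∩C|: x∈[4,7], y∈[4,9] → 3·5 = 15.
|A∩B∩C| = 3.75.
|A ∪ B ∪ C| = 124 − 40.2083 + 3.75 = 87.54.

87.54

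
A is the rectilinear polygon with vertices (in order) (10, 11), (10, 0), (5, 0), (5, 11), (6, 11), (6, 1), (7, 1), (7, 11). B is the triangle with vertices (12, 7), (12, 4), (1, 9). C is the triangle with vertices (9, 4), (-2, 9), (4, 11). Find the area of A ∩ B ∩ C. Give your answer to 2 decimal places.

1.37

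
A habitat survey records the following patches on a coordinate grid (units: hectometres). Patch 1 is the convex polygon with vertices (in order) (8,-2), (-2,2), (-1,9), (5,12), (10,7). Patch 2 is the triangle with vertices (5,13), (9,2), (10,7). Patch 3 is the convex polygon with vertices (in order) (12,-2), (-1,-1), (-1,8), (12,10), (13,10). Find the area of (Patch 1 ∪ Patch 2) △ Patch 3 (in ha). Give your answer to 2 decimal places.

|Patch 1 ∪ Patch 2| = 113.4815.
|(Patch 1 ∪ Patch 2) ∩ Patch 3| = 91.5411.
|(Patch 1 ∪ Patch 2) △ Patch 3| = 113.4815 + 142.5 − 183.0821 = 72.90.

72.90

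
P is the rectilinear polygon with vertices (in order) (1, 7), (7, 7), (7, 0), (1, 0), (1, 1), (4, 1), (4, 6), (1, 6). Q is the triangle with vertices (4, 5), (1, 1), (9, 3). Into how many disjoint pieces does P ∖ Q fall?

2

P ∖ Q splits into 2 disjoint pieces (area 10.8, area 9.375).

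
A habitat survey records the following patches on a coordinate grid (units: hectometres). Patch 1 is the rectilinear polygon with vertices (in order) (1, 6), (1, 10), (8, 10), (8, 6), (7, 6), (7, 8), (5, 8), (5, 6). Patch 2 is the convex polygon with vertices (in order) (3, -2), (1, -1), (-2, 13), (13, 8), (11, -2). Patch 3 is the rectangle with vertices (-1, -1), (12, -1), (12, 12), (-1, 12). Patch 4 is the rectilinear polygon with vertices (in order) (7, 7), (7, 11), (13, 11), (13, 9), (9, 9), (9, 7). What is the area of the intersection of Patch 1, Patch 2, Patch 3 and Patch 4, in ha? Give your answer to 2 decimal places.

2.83

The intersection is the polygon with vertices (8,9.667), (8,7), (7,7), (7,8), (7,10).
By the shoelace formula its area is 2.83.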